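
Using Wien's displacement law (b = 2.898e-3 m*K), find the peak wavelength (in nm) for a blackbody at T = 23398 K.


lam_max = b / T = 2.898e-3 / 23398 = 1.239e-07 m = 123.8567 nm

123.8567 nm


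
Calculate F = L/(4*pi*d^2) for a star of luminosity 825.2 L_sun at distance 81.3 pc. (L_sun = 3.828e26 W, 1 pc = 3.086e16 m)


F = L / (4*pi*d^2) = 3.159e+29 / (4*pi*(2.509e+18)^2) = 3.993e-09

3.993e-09 W/m^2


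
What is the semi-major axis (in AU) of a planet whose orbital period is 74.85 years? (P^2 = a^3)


a = P^(2/3) = 74.85^(2/3) = 17.7607

17.7607 AU


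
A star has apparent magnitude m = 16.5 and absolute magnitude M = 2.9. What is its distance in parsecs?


d = 10^((m - M + 5)/5) = 10^((16.5 - 2.9 + 5)/5) = 5248.0746

5248.0746 pc


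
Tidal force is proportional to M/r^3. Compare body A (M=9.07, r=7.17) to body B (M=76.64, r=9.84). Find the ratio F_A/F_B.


Ratio = (M1/r1^3) / (M2/r2^3) = (9.07/7.17^3) / (76.64/9.84^3) = 0.3059

0.3059


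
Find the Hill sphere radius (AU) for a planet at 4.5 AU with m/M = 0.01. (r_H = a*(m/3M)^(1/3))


r_H = a * (m/3M)^(1/3) = 4.5 * (0.01/3)^(1/3) = 0.6722

0.6722 AU


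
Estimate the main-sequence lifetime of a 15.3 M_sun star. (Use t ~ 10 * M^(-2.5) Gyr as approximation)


t = 10 * M^(-2.5) = 10 * 15.3^(-2.5) = 0.0109

0.0109 Gyr


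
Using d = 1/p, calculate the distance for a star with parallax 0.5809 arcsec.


d = 1/p = 1/0.5809 = 1.7215

1.7215 pc


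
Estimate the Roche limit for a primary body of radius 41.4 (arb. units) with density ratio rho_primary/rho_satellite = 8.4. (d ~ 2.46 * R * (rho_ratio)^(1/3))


d_Roche = 2.46 * 41.4 * 8.4^(1/3) = 207.0277

207.0277


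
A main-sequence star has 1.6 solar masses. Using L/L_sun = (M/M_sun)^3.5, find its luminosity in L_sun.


L/L_sun = (M/M_sun)^3.5 = 1.6^3.5 = 5.1811

5.1811 L_sun


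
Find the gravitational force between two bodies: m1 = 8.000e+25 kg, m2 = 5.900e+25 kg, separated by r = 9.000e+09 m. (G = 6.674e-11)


F = G*m1*m2/r^2 = 6.674e-11 * 8.000e+25 * 5.900e+25 / (9.000e+09)^2 = 6.674e-11 * 4.720e+51 / 8.100e+19 = 3.889e+21

3.889e+21 N


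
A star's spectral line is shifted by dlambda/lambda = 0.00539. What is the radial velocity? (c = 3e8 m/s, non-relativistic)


v = (dlambda/lambda) * c = 0.00539 * 3e8 = 1.617e+06

1.617e+06 m/s


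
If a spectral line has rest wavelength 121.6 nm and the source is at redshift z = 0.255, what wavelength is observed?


lam_obs = lam_emit * (1 + z) = 121.6 * (1 + 0.255) = 152.608

152.608 nm


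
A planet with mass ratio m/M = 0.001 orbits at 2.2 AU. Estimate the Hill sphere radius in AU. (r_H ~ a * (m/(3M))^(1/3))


r_H = a * (m/3M)^(1/3) = 2.2 * (0.001/3)^(1/3) = 0.1525

0.1525 AU


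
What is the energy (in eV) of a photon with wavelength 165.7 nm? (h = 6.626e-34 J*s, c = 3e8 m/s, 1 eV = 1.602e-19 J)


E = hc/lambda = 6.626e-34 * 3e8 / 1.657e-07 = 1.200e-18 J = 7.4884 eV

7.4884 eV


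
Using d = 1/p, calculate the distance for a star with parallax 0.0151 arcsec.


d = 1/p = 1/0.0151 = 66.2252

66.2252 pc


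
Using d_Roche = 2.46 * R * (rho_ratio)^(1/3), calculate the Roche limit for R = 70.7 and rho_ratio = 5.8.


d_Roche = 2.46 * 70.7 * 5.8^(1/3) = 312.486

312.486


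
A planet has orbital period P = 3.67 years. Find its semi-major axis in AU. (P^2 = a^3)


a = P^(2/3) = 3.67^(2/3) = 2.3793

2.3793 AU


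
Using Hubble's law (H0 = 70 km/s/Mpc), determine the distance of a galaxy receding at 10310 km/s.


d = v / H0 = 10310 / 70 = 147.2857

147.2857 Mpc


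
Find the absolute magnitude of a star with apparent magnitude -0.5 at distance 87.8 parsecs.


M = m - 5*log10(d) + 5 = -0.5 - 5*log10(87.8) + 5 = -5.2175

-5.2175


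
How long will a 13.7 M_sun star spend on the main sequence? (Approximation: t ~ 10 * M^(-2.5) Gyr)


t = 10 * M^(-2.5) = 10 * 13.7^(-2.5) = 0.0144

0.0144 Gyr


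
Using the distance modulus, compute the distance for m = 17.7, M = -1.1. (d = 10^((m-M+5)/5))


d = 10^((m - M + 5)/5) = 10^((17.7 - -1.1 + 5)/5) = 57543.9937

57543.9937 pc


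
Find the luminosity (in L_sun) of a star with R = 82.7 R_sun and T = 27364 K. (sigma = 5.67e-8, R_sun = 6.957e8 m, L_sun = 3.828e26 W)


R = 82.7 * 6.957e8 m = 5.753439e+10 m. L = 4*pi*R^2*sigma*T^4 = 4*pi*(5.753439e+10)^2 * 5.67e-8 * 27364^4 = 1.32241046e+33 W. L/L_sun = 1.32241046e+33 / 3.828e26 = 3.455e+06

3.455e+06 L_sun


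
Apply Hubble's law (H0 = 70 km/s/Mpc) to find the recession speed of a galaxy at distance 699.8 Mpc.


v = H0 * d = 70 * 699.8 = 48986.0

48986.0 km/s


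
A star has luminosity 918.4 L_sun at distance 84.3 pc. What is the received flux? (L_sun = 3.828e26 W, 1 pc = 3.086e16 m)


F = L / (4*pi*d^2) = 3.516e+29 / (4*pi*(2.601e+18)^2) = 4.134e-09

4.134e-09 W/m^2


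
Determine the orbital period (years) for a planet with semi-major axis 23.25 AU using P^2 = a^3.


P = a^(3/2) = 23.25^1.5 = 112.1074

112.1074 years


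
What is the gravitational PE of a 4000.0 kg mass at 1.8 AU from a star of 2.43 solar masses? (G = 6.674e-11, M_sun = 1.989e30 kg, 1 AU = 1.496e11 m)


M = 2.43 * 1.989e30 kg = 4.83327e+30 kg; r = 1.8 AU * 1.496e11 m/AU = 2.6928e+11 m. U = -GM*m/r = -(6.674e-11 * 4.83327e+30 * 4000.0) / 2.6928e+11 = -4.792e+12

-4.792e+12 J


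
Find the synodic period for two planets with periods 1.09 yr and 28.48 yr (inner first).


1/P_syn = |1/P1 - 1/P2| = |1/1.09 - 1/28.48| => P_syn = 1.1334

1.1334 years


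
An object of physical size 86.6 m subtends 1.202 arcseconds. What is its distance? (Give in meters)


D = size / theta_rad, theta_rad = 1.202 * pi/(180*3600) = 5.827e-06, D = 1.486e+07

1.486e+07 m


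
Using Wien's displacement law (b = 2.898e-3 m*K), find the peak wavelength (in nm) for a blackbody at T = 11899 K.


lam_max = b / T = 2.898e-3 / 11899 = 2.435e-07 m = 243.5499 nm

243.5499 nm


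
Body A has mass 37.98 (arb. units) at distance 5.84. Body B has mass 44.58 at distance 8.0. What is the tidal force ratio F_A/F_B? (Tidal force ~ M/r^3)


Ratio = (M1/r1^3) / (M2/r2^3) = (37.98/5.84^3) / (44.58/8.0^3) = 2.19

2.19


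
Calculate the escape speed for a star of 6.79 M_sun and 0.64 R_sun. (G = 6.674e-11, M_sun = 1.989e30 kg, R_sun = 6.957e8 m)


M = 6.79 * 1.989e30 kg = 1.350531e+31 kg; R = 0.64 * 6.957e8 m = 4.45248e+08 m. v_esc = sqrt(2GM/R) = sqrt(2 * 6.674e-11 * 1.350531e+31 / 4.45248e+08) = 2.012e+06

2.012e+06 m/s


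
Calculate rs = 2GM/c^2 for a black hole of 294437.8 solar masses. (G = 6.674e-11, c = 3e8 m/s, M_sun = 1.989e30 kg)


M = 294437.8 * 1.989e30 kg = 5.856367842e+35 kg. rs = 2GM/c^2 = 2 * 6.674e-11 * 5.856367842e+35 / (3e8)^2 = 8.686e+08

8.686e+08 m


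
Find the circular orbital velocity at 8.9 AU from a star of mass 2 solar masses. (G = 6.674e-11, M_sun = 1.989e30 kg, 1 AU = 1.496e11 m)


v = sqrt(GM/r) = sqrt(6.674e-11 * 3.978e+30 / 1.331e+12) = 14120.9752

14120.9752 m/s


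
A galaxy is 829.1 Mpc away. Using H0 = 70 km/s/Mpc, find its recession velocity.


v = H0 * d = 70 * 829.1 = 58037.0

58037.0 km/s


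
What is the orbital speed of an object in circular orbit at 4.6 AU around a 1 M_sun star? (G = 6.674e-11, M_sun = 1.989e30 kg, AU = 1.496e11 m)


v = sqrt(GM/r) = sqrt(6.674e-11 * 1.989e+30 / 6.882e+11) = 13888.8338

13888.8338 m/s


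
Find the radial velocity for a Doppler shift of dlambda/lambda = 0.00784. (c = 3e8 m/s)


v = (dlambda/lambda) * c = 0.00784 * 3e8 = 2.352e+06

2.352e+06 m/s


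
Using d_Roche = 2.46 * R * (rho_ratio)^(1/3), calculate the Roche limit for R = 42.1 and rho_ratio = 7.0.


d_Roche = 2.46 * 42.1 * 7.0^(1/3) = 198.1146

198.1146


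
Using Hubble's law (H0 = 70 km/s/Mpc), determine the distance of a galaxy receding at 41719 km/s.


d = v / H0 = 41719 / 70 = 595.9857

595.9857 Mpc


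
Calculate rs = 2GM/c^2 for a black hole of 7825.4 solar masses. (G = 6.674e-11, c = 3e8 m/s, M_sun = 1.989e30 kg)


M = 7825.4 * 1.989e30 kg = 1.55647206e+34 kg. rs = 2GM/c^2 = 2 * 6.674e-11 * 1.55647206e+34 / (3e8)^2 = 2.308e+07

2.308e+07 m


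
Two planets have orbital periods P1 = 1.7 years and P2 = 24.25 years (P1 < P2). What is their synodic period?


1/P_syn = |1/P1 - 1/P2| = |1/1.7 - 1/24.25| => P_syn = 1.8282

1.8282 years


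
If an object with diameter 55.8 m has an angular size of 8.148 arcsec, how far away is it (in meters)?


D = size / theta_rad, theta_rad = 8.148 * pi/(180*3600) = 3.950e-05, D = 1.413e+06

1.413e+06 m


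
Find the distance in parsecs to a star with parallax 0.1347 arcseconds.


d = 1/p = 1/0.1347 = 7.4239

7.4239 pc


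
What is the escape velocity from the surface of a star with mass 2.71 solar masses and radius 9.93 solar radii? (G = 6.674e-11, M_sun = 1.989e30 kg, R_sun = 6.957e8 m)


M = 2.71 * 1.989e30 kg = 5.39019e+30 kg; R = 9.93 * 6.957e8 m = 6.908301e+09 m. v_esc = sqrt(2GM/R) = sqrt(2 * 6.674e-11 * 5.39019e+30 / 6.908301e+09) = 322718.9814

322718.9814 m/s


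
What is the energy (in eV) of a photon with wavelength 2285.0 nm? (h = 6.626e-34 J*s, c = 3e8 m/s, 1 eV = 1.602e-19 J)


E = hc/lambda = 6.626e-34 * 3e8 / 2.285e-06 = 8.699e-20 J = 0.543 eV

0.543 eV


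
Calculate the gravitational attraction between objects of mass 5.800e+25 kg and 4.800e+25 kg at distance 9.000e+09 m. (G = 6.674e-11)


F = G*m1*m2/r^2 = 6.674e-11 * 5.800e+25 * 4.800e+25 / (9.000e+09)^2 = 6.674e-11 * 2.784e+51 / 8.100e+19 = 2.294e+21

2.294e+21 N


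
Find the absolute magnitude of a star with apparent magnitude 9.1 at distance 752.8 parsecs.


M = m - 5*log10(d) + 5 = 9.1 - 5*log10(752.8) + 5 = -0.2834

-0.2834


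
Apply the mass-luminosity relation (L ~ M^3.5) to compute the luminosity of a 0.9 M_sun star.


L/L_sun = (M/M_sun)^3.5 = 0.9^3.5 = 0.6916

0.6916 L_sun


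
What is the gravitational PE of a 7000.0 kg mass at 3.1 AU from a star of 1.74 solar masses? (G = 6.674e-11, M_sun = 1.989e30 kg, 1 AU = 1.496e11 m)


M = 1.74 * 1.989e30 kg = 3.46086e+30 kg; r = 3.1 AU * 1.496e11 m/AU = 4.6376e+11 m. U = -GM*m/r = -(6.674e-11 * 3.46086e+30 * 7000.0) / 4.6376e+11 = -3.486e+12

-3.486e+12 J


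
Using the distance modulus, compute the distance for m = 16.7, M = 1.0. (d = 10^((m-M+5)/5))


d = 10^((m - M + 5)/5) = 10^((16.7 - 1.0 + 5)/5) = 13803.8426

13803.8426 pc


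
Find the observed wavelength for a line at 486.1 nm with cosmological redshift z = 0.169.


lam_obs = lam_emit * (1 + z) = 486.1 * (1 + 0.169) = 568.2509

568.2509 nm


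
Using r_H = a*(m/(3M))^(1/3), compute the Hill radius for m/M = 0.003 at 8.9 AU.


r_H = a * (m/3M)^(1/3) = 8.9 * (0.003/3)^(1/3) = 0.89

0.89 AU


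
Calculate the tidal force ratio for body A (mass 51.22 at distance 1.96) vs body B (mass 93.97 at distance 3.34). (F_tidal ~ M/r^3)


Ratio = (M1/r1^3) / (M2/r2^3) = (51.22/1.96^3) / (93.97/3.34^3) = 2.6973

2.6973


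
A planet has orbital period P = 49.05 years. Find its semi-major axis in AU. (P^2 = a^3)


a = P^(2/3) = 49.05^(2/3) = 13.3996

13.3996 AU


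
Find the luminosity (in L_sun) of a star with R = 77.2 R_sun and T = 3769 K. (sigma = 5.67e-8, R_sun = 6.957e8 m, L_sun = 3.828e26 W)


R = 77.2 * 6.957e8 m = 5.370804e+10 m. L = 4*pi*R^2*sigma*T^4 = 4*pi*(5.370804e+10)^2 * 5.67e-8 * 3769^4 = 4.147401497e+29 W. L/L_sun = 4.147401497e+29 / 3.828e26 = 1083.4382

1083.4382 L_sun


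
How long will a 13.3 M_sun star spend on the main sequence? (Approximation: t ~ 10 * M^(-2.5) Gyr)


t = 10 * M^(-2.5) = 10 * 13.3^(-2.5) = 0.0155

0.0155 Gyr


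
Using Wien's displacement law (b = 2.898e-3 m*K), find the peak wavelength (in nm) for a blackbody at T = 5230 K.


lam_max = b / T = 2.898e-3 / 5230 = 5.541e-07 m = 554.1109 nm

554.1109 nm


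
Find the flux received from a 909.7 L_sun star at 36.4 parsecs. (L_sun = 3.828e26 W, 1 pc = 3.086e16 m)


F = L / (4*pi*d^2) = 3.482e+29 / (4*pi*(1.123e+18)^2) = 2.196e-08

2.196e-08 W/m^2


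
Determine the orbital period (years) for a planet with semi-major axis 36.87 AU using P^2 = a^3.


P = a^(3/2) = 36.87^1.5 = 223.8771

223.8771 years


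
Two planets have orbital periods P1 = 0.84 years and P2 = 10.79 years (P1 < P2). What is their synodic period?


1/P_syn = |1/P1 - 1/P2| = |1/0.84 - 1/10.79| => P_syn = 0.9109

0.9109 years


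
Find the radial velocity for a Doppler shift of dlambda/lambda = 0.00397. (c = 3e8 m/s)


v = (dlambda/lambda) * c = 0.00397 * 3e8 = 1.191e+06

1.191e+06 m/s


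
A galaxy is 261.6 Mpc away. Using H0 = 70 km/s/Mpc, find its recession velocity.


v = H0 * d = 70 * 261.6 = 18312.0

18312.0 km/s


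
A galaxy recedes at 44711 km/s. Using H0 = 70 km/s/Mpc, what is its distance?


d = v / H0 = 44711 / 70 = 638.7286

638.7286 Mpc


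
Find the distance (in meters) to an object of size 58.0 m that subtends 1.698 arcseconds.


D = size / theta_rad, theta_rad = 1.698 * pi/(180*3600) = 8.232e-06, D = 7.046e+06

7.046e+06 m


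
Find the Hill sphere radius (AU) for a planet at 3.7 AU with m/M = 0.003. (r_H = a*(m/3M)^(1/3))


r_H = a * (m/3M)^(1/3) = 3.7 * (0.003/3)^(1/3) = 0.37

0.37 AU


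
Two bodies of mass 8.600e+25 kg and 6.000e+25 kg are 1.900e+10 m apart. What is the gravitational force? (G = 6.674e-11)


F = G*m1*m2/r^2 = 6.674e-11 * 8.600e+25 * 6.000e+25 / (1.900e+10)^2 = 6.674e-11 * 5.160e+51 / 3.610e+20 = 9.540e+20

9.540e+20 N


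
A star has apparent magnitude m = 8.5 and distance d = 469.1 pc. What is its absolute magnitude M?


M = m - 5*log10(d) + 5 = 8.5 - 5*log10(469.1) + 5 = 0.1437

0.1437


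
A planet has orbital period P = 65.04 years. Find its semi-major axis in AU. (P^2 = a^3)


a = P^(2/3) = 65.04^(2/3) = 16.1729

16.1729 AU


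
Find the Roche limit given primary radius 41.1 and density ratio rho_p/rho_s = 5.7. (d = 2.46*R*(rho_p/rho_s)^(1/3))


d_Roche = 2.46 * 41.1 * 5.7^(1/3) = 180.6073

180.6073


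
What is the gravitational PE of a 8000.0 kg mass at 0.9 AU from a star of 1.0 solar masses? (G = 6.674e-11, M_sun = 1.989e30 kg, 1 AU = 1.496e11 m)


M = 1.0 * 1.989e30 kg = 1.989e+30 kg; r = 0.9 AU * 1.496e11 m/AU = 1.3464e+11 m. U = -GM*m/r = -(6.674e-11 * 1.989e+30 * 8000.0) / 1.3464e+11 = -7.887e+12

-7.887e+12 J


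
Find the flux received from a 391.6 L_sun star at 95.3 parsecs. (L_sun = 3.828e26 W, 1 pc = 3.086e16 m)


F = L / (4*pi*d^2) = 1.499e+29 / (4*pi*(2.941e+18)^2) = 1.379e-09

1.379e-09 W/m^2


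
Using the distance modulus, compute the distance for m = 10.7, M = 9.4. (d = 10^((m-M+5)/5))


d = 10^((m - M + 5)/5) = 10^((10.7 - 9.4 + 5)/5) = 18.197

18.197 pc


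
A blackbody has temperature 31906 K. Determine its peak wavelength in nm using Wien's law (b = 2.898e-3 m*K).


lam_max = b / T = 2.898e-3 / 31906 = 9.083e-08 m = 90.8293 nm

90.8293 nm


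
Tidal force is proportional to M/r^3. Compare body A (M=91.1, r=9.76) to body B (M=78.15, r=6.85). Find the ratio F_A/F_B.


Ratio = (M1/r1^3) / (M2/r2^3) = (91.1/9.76^3) / (78.15/6.85^3) = 0.403

0.403


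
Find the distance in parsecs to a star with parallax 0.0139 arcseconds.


d = 1/p = 1/0.0139 = 71.9424

71.9424 pc


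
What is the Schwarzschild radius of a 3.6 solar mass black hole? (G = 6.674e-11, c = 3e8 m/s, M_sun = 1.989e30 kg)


M = 3.6 * 1.989e30 kg = 7.1604e+30 kg. rs = 2GM/c^2 = 2 * 6.674e-11 * 7.1604e+30 / (3e8)^2 = 10619.6688

10619.6688 m


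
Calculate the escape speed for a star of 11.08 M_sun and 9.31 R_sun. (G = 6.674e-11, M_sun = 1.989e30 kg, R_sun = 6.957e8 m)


M = 11.08 * 1.989e30 kg = 2.203812e+31 kg; R = 9.31 * 6.957e8 m = 6.476967e+09 m. v_esc = sqrt(2GM/R) = sqrt(2 * 6.674e-11 * 2.203812e+31 / 6.476967e+09) = 673921.8364

673921.8364 m/s


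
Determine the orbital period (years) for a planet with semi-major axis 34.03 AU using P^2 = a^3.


P = a^(3/2) = 34.03^1.5 = 198.5148

198.5148 years


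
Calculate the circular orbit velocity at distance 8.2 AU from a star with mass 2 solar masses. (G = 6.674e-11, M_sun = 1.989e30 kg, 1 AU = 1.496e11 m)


v = sqrt(GM/r) = sqrt(6.674e-11 * 3.978e+30 / 1.227e+12) = 14711.3581

14711.3581 m/s


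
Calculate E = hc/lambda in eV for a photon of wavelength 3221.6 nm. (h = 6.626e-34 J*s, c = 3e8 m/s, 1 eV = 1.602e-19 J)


E = hc/lambda = 6.626e-34 * 3e8 / 3.222e-06 = 6.170e-20 J = 0.3852 eV

0.3852 eV


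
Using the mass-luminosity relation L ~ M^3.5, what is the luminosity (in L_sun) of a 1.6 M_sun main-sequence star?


L/L_sun = (M/M_sun)^3.5 = 1.6^3.5 = 5.1811

5.1811 L_sun


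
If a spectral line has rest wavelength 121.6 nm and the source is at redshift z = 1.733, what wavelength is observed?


lam_obs = lam_emit * (1 + z) = 121.6 * (1 + 1.733) = 332.3328

332.3328 nm


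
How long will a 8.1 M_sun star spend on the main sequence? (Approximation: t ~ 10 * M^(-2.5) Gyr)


t = 10 * M^(-2.5) = 10 * 8.1^(-2.5) = 0.0536

0.0536 Gyr


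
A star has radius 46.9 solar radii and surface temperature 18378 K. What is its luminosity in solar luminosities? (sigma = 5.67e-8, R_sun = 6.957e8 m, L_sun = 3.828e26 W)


R = 46.9 * 6.957e8 m = 3.262833e+10 m. L = 4*pi*R^2*sigma*T^4 = 4*pi*(3.262833e+10)^2 * 5.67e-8 * 18378^4 = 8.65317733e+31 W. L/L_sun = 8.65317733e+31 / 3.828e26 = 226049.5645

226049.5645 L_sun


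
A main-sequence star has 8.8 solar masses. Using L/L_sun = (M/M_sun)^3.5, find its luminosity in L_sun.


L/L_sun = (M/M_sun)^3.5 = 8.8^3.5 = 2021.5726

2021.5726 L_sun


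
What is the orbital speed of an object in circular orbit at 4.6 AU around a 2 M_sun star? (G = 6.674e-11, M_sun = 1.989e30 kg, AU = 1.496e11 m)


v = sqrt(GM/r) = sqrt(6.674e-11 * 3.978e+30 / 6.882e+11) = 19641.7771

19641.7771 m/s


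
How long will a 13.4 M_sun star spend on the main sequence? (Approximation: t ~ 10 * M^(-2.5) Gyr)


t = 10 * M^(-2.5) = 10 * 13.4^(-2.5) = 0.0152

0.0152 Gyr


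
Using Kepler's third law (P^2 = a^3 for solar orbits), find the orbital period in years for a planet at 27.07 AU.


P = a^(3/2) = 27.07^1.5 = 140.8421

140.8421 years


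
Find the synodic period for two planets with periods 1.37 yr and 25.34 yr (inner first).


1/P_syn = |1/P1 - 1/P2| = |1/1.37 - 1/25.34| => P_syn = 1.4483

1.4483 years


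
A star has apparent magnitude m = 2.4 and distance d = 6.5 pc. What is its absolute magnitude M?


M = m - 5*log10(d) + 5 = 2.4 - 5*log10(6.5) + 5 = 3.3354

3.3354


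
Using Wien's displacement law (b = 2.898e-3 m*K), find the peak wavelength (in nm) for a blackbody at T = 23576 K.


lam_max = b / T = 2.898e-3 / 23576 = 1.229e-07 m = 122.9216 nm

122.9216 nm


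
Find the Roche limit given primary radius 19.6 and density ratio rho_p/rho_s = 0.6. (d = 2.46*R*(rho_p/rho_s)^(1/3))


d_Roche = 2.46 * 19.6 * 0.6^(1/3) = 40.6669

40.6669


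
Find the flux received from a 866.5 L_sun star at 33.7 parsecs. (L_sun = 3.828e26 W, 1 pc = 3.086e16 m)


F = L / (4*pi*d^2) = 3.317e+29 / (4*pi*(1.040e+18)^2) = 2.441e-08

2.441e-08 W/m^2


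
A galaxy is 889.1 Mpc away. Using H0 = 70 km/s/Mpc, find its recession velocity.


v = H0 * d = 70 * 889.1 = 62237.0

62237.0 km/s


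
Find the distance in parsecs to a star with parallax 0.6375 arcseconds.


d = 1/p = 1/0.6375 = 1.5686

1.5686 pc


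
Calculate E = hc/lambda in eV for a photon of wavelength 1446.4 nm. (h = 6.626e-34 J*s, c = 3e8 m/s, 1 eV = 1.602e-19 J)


E = hc/lambda = 6.626e-34 * 3e8 / 1.446e-06 = 1.374e-19 J = 0.8579 eV

0.8579 eV


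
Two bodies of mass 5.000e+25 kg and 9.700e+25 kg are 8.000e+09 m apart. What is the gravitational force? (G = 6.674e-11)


F = G*m1*m2/r^2 = 6.674e-11 * 5.000e+25 * 9.700e+25 / (8.000e+09)^2 = 6.674e-11 * 4.850e+51 / 6.400e+19 = 5.058e+21

5.058e+21 N


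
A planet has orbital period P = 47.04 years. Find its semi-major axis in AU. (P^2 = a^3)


a = P^(2/3) = 47.04^(2/3) = 13.031

13.031 AU


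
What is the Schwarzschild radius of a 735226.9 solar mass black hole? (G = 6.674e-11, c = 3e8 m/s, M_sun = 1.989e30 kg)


M = 735226.9 * 1.989e30 kg = 1.462366304e+36 kg. rs = 2GM/c^2 = 2 * 6.674e-11 * 1.462366304e+36 / (3e8)^2 = 2.169e+09

2.169e+09 m


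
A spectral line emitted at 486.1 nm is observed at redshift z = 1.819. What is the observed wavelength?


lam_obs = lam_emit * (1 + z) = 486.1 * (1 + 1.819) = 1370.3159

1370.3159 nm


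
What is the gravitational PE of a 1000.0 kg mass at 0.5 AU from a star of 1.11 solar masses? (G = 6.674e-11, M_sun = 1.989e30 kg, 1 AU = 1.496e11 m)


M = 1.11 * 1.989e30 kg = 2.20779e+30 kg; r = 0.5 AU * 1.496e11 m/AU = 7.48e+10 m. U = -GM*m/r = -(6.674e-11 * 2.20779e+30 * 1000.0) / 7.48e+10 = -1.970e+12

-1.970e+12 J


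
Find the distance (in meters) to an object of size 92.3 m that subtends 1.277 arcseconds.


D = size / theta_rad, theta_rad = 1.277 * pi/(180*3600) = 6.191e-06, D = 1.491e+07

1.491e+07 m


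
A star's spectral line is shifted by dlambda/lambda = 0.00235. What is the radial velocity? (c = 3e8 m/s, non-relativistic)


v = (dlambda/lambda) * c = 0.00235 * 3e8 = 705000.0

705000.0 m/s


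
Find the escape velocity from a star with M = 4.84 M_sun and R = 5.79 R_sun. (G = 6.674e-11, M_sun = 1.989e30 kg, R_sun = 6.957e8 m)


M = 4.84 * 1.989e30 kg = 9.62676e+30 kg; R = 5.79 * 6.957e8 m = 4.028103e+09 m. v_esc = sqrt(2GM/R) = sqrt(2 * 6.674e-11 * 9.62676e+30 / 4.028103e+09) = 564804.1613

564804.1613 m/s


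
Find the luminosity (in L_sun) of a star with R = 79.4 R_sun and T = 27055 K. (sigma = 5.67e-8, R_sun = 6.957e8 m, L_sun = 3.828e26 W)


R = 79.4 * 6.957e8 m = 5.523858e+10 m. L = 4*pi*R^2*sigma*T^4 = 4*pi*(5.523858e+10)^2 * 5.67e-8 * 27055^4 = 1.16484486e+33 W. L/L_sun = 1.16484486e+33 / 3.828e26 = 3.043e+06

3.043e+06 L_sun


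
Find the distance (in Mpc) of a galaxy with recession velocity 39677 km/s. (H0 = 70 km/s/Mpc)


d = v / H0 = 39677 / 70 = 566.8143

566.8143 Mpc


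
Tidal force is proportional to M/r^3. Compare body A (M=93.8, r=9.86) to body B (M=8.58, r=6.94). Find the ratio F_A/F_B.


Ratio = (M1/r1^3) / (M2/r2^3) = (93.8/9.86^3) / (8.58/6.94^3) = 3.8121

3.8121


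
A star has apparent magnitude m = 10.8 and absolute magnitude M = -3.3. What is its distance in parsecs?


d = 10^((m - M + 5)/5) = 10^((10.8 - -3.3 + 5)/5) = 6606.9345

6606.9345 pc


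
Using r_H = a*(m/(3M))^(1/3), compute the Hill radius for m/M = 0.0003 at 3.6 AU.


r_H = a * (m/3M)^(1/3) = 3.6 * (0.0003/3)^(1/3) = 0.1671

0.1671 AU


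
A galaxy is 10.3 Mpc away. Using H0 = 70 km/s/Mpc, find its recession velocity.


v = H0 * d = 70 * 10.3 = 721.0

721.0 km/s


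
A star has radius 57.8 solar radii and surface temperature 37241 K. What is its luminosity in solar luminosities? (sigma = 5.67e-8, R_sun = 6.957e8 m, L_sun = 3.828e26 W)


R = 57.8 * 6.957e8 m = 4.021146e+10 m. L = 4*pi*R^2*sigma*T^4 = 4*pi*(4.021146e+10)^2 * 5.67e-8 * 37241^4 = 2.216041776e+33 W. L/L_sun = 2.216041776e+33 / 3.828e26 = 5.789e+06

5.789e+06 L_sun


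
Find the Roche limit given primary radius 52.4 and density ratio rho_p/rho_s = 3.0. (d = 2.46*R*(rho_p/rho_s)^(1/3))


d_Roche = 2.46 * 52.4 * 3.0^(1/3) = 185.9117

185.9117


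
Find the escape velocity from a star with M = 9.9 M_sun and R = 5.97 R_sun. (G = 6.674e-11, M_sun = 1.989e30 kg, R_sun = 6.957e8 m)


M = 9.9 * 1.989e30 kg = 1.96911e+31 kg; R = 5.97 * 6.957e8 m = 4.153329e+09 m. v_esc = sqrt(2GM/R) = sqrt(2 * 6.674e-11 * 1.96911e+31 / 4.153329e+09) = 795508.6762

795508.6762 m/s


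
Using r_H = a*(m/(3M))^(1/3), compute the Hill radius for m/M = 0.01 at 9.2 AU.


r_H = a * (m/3M)^(1/3) = 9.2 * (0.01/3)^(1/3) = 1.3743

1.3743 AU


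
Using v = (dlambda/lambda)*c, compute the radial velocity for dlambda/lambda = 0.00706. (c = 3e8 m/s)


v = (dlambda/lambda) * c = 0.00706 * 3e8 = 2.118e+06

2.118e+06 m/s


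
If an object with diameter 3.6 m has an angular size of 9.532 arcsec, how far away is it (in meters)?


D = size / theta_rad, theta_rad = 9.532 * pi/(180*3600) = 4.621e-05, D = 77901.1018

77901.1018 m


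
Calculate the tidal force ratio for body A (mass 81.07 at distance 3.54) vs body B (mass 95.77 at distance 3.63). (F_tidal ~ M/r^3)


Ratio = (M1/r1^3) / (M2/r2^3) = (81.07/3.54^3) / (95.77/3.63^3) = 0.9127

0.9127


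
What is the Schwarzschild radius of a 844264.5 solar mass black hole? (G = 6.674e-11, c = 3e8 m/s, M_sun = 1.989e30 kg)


M = 844264.5 * 1.989e30 kg = 1.67924209e+36 kg. rs = 2GM/c^2 = 2 * 6.674e-11 * 1.67924209e+36 / (3e8)^2 = 2.491e+09

2.491e+09 m


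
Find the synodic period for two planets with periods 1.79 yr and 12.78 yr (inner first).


1/P_syn = |1/P1 - 1/P2| = |1/1.79 - 1/12.78| => P_syn = 2.0815

2.0815 years


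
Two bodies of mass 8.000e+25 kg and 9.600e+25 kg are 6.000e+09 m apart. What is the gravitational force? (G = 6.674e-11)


F = G*m1*m2/r^2 = 6.674e-11 * 8.000e+25 * 9.600e+25 / (6.000e+09)^2 = 6.674e-11 * 7.680e+51 / 3.600e+19 = 1.424e+22

1.424e+22 N


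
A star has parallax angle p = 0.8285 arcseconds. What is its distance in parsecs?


d = 1/p = 1/0.8285 = 1.207

1.207 pc


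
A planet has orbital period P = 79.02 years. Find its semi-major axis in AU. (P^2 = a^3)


a = P^(2/3) = 79.02^(2/3) = 18.4144

18.4144 AU


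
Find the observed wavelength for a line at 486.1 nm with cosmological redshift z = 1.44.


lam_obs = lam_emit * (1 + z) = 486.1 * (1 + 1.44) = 1186.084

1186.084 nm


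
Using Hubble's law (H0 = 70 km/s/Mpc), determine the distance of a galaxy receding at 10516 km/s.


d = v / H0 = 10516 / 70 = 150.2286

150.2286 Mpc


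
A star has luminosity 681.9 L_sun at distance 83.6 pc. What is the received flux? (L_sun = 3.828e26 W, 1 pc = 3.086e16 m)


F = L / (4*pi*d^2) = 2.610e+29 / (4*pi*(2.580e+18)^2) = 3.121e-09

3.121e-09 W/m^2


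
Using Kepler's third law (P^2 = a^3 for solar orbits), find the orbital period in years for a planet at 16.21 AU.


P = a^(3/2) = 16.21^1.5 = 65.2641

65.2641 years


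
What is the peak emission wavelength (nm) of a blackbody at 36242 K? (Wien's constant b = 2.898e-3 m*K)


lam_max = b / T = 2.898e-3 / 36242 = 7.996e-08 m = 79.9625 nm

79.9625 nm


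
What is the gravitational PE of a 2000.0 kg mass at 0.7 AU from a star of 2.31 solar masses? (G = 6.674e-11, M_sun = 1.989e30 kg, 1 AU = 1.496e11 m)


M = 2.31 * 1.989e30 kg = 4.59459e+30 kg; r = 0.7 AU * 1.496e11 m/AU = 1.0472e+11 m. U = -GM*m/r = -(6.674e-11 * 4.59459e+30 * 2000.0) / 1.0472e+11 = -5.856e+12

-5.856e+12 J


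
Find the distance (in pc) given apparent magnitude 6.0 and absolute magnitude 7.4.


d = 10^((m - M + 5)/5) = 10^((6.0 - 7.4 + 5)/5) = 5.2481

5.2481 pc


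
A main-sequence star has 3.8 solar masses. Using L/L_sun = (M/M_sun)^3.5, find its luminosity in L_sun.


L/L_sun = (M/M_sun)^3.5 = 3.8^3.5 = 106.9652

106.9652 L_sun


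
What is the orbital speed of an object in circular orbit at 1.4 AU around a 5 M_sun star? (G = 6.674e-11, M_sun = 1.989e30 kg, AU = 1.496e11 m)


v = sqrt(GM/r) = sqrt(6.674e-11 * 9.945e+30 / 2.094e+11) = 56294.4629

56294.4629 m/s


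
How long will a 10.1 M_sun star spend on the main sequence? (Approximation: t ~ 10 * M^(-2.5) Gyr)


t = 10 * M^(-2.5) = 10 * 10.1^(-2.5) = 0.0308

0.0308 Gyr


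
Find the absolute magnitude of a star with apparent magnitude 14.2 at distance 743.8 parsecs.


M = m - 5*log10(d) + 5 = 14.2 - 5*log10(743.8) + 5 = 4.8427

4.8427


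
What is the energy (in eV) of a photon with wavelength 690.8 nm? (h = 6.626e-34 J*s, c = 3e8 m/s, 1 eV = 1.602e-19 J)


E = hc/lambda = 6.626e-34 * 3e8 / 6.908e-07 = 2.878e-19 J = 1.7962 eV

1.7962 eV


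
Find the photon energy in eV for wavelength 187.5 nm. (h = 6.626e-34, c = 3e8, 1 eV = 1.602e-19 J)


E = hc/lambda = 6.626e-34 * 3e8 / 1.875e-07 = 1.060e-18 J = 6.6177 eV

6.6177 eV


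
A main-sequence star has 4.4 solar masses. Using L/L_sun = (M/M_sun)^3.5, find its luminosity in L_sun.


L/L_sun = (M/M_sun)^3.5 = 4.4^3.5 = 178.6835

178.6835 L_sun


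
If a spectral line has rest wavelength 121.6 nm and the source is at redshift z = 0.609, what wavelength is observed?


lam_obs = lam_emit * (1 + z) = 121.6 * (1 + 0.609) = 195.6544

195.6544 nm


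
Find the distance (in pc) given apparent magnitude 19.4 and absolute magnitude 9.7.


d = 10^((m - M + 5)/5) = 10^((19.4 - 9.7 + 5)/5) = 870.9636

870.9636 pc


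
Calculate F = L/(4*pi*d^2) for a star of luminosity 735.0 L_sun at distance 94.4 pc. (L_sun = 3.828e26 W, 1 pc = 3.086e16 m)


F = L / (4*pi*d^2) = 2.814e+29 / (4*pi*(2.913e+18)^2) = 2.638e-09

2.638e-09 W/m^2


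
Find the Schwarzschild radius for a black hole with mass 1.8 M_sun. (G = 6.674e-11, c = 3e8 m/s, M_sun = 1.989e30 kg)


M = 1.8 * 1.989e30 kg = 3.5802e+30 kg. rs = 2GM/c^2 = 2 * 6.674e-11 * 3.5802e+30 / (3e8)^2 = 5309.8344

5309.8344 m


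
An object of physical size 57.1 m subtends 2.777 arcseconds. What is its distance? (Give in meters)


D = size / theta_rad, theta_rad = 2.777 * pi/(180*3600) = 1.346e-05, D = 4.241e+06

4.241e+06 m


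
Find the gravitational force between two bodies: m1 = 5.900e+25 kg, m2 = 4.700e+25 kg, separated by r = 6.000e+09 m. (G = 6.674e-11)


F = G*m1*m2/r^2 = 6.674e-11 * 5.900e+25 * 4.700e+25 / (6.000e+09)^2 = 6.674e-11 * 2.773e+51 / 3.600e+19 = 5.141e+21

5.141e+21 N


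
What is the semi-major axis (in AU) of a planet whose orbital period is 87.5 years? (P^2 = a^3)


a = P^(2/3) = 87.5^(2/3) = 19.7093

19.7093 AU


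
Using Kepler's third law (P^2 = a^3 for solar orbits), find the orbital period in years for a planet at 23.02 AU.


P = a^(3/2) = 23.02^1.5 = 110.448

110.448 years


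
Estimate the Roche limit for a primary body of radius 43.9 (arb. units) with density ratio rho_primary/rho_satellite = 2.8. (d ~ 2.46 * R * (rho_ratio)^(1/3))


d_Roche = 2.46 * 43.9 * 2.8^(1/3) = 152.2132

152.2132


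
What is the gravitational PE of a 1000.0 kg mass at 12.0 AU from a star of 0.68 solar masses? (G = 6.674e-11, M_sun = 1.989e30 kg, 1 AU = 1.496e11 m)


M = 0.68 * 1.989e30 kg = 1.35252e+30 kg; r = 12.0 AU * 1.496e11 m/AU = 1.7952e+12 m. U = -GM*m/r = -(6.674e-11 * 1.35252e+30 * 1000.0) / 1.7952e+12 = -5.028e+10

-5.028e+10 J


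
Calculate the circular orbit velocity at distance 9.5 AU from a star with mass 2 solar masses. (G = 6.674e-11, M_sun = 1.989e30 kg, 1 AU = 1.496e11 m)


v = sqrt(GM/r) = sqrt(6.674e-11 * 3.978e+30 / 1.421e+12) = 13667.7772

13667.7772 m/s


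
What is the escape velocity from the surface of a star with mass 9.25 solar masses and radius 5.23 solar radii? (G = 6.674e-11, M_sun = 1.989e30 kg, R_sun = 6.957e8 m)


M = 9.25 * 1.989e30 kg = 1.839825e+31 kg; R = 5.23 * 6.957e8 m = 3.638511e+09 m. v_esc = sqrt(2GM/R) = sqrt(2 * 6.674e-11 * 1.839825e+31 / 3.638511e+09) = 821550.9663

821550.9663 m/s


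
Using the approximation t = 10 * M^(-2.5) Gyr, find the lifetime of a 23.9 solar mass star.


t = 10 * M^(-2.5) = 10 * 23.9^(-2.5) = 0.0036

0.0036 Gyr


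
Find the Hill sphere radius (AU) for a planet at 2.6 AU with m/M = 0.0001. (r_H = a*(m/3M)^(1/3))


r_H = a * (m/3M)^(1/3) = 2.6 * (0.0001/3)^(1/3) = 0.0837

0.0837 AU


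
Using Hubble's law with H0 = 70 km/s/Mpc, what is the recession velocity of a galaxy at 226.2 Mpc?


v = H0 * d = 70 * 226.2 = 15834.0

15834.0 km/s


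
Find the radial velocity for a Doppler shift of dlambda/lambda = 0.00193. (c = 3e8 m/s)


v = (dlambda/lambda) * c = 0.00193 * 3e8 = 579000.0

579000.0 m/s


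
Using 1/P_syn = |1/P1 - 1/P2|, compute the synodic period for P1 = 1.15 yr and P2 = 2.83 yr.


1/P_syn = |1/P1 - 1/P2| = |1/1.15 - 1/2.83| => P_syn = 1.9372

1.9372 years


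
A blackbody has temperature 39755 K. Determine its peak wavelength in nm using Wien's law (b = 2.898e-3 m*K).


lam_max = b / T = 2.898e-3 / 39755 = 7.290e-08 m = 72.8965 nm

72.8965 nm


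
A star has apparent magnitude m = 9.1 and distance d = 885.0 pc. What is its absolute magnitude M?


M = m - 5*log10(d) + 5 = 9.1 - 5*log10(885.0) + 5 = -0.6347

-0.6347


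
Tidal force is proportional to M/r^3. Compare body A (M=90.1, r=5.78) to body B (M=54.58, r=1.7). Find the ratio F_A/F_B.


Ratio = (M1/r1^3) / (M2/r2^3) = (90.1/5.78^3) / (54.58/1.7^3) = 0.042

0.042


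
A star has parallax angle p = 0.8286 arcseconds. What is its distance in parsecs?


d = 1/p = 1/0.8286 = 1.2069

1.2069 pc


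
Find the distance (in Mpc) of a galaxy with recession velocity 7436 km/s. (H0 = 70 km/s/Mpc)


d = v / H0 = 7436 / 70 = 106.2286

106.2286 Mpc


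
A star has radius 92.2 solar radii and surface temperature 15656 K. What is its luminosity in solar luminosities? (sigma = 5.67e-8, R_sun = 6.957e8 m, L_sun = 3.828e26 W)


R = 92.2 * 6.957e8 m = 6.414354e+10 m. L = 4*pi*R^2*sigma*T^4 = 4*pi*(6.414354e+10)^2 * 5.67e-8 * 15656^4 = 1.761254121e+32 W. L/L_sun = 1.761254121e+32 / 3.828e26 = 460097.7328

460097.7328 L_sun


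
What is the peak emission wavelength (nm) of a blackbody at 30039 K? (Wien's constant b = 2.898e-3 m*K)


lam_max = b / T = 2.898e-3 / 30039 = 9.647e-08 m = 96.4746 nm

96.4746 nm


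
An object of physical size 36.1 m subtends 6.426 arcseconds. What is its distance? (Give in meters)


D = size / theta_rad, theta_rad = 6.426 * pi/(180*3600) = 3.115e-05, D = 1.159e+06

1.159e+06 m


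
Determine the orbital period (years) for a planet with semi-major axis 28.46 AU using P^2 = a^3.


P = a^(3/2) = 28.46^1.5 = 151.8282

151.8282 years


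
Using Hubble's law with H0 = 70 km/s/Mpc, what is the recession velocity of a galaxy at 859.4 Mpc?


v = H0 * d = 70 * 859.4 = 60158.0

60158.0 km/s


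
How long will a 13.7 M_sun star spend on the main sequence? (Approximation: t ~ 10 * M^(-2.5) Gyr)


t = 10 * M^(-2.5) = 10 * 13.7^(-2.5) = 0.0144

0.0144 Gyr


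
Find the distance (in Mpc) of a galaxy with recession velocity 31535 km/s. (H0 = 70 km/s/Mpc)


d = v / H0 = 31535 / 70 = 450.5

450.5 Mpc


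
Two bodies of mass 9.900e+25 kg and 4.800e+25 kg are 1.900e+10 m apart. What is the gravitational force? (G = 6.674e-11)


F = G*m1*m2/r^2 = 6.674e-11 * 9.900e+25 * 4.800e+25 / (1.900e+10)^2 = 6.674e-11 * 4.752e+51 / 3.610e+20 = 8.785e+20

8.785e+20 N


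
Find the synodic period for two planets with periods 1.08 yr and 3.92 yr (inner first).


1/P_syn = |1/P1 - 1/P2| = |1/1.08 - 1/3.92| => P_syn = 1.4907

1.4907 years


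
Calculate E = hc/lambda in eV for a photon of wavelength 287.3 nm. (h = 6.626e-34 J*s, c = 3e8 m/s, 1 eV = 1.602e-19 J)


E = hc/lambda = 6.626e-34 * 3e8 / 2.873e-07 = 6.919e-19 J = 4.3189 eV

4.3189 eV


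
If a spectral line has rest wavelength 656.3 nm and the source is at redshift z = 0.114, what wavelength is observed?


lam_obs = lam_emit * (1 + z) = 656.3 * (1 + 0.114) = 731.1182

731.1182 nm


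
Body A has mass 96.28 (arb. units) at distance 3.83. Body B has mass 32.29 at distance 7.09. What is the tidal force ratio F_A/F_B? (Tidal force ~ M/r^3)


Ratio = (M1/r1^3) / (M2/r2^3) = (96.28/3.83^3) / (32.29/7.09^3) = 18.9152

18.9152


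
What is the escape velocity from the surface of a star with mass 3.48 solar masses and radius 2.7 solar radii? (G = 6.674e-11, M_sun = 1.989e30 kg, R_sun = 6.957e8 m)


M = 3.48 * 1.989e30 kg = 6.92172e+30 kg; R = 2.7 * 6.957e8 m = 1.87839e+09 m. v_esc = sqrt(2GM/R) = sqrt(2 * 6.674e-11 * 6.92172e+30 / 1.87839e+09) = 701329.6966

701329.6966 m/s


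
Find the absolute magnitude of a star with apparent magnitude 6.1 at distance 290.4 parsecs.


M = m - 5*log10(d) + 5 = 6.1 - 5*log10(290.4) + 5 = -1.215

-1.215


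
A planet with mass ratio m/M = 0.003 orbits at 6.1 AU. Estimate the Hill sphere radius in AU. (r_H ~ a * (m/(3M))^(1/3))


r_H = a * (m/3M)^(1/3) = 6.1 * (0.003/3)^(1/3) = 0.61

0.61 AU


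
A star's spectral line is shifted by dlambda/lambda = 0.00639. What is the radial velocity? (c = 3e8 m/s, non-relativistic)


v = (dlambda/lambda) * c = 0.00639 * 3e8 = 1.917e+06

1.917e+06 m/s


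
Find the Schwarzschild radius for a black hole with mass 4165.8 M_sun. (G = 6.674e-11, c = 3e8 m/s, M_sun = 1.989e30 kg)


M = 4165.8 * 1.989e30 kg = 8.2857762e+33 kg. rs = 2GM/c^2 = 2 * 6.674e-11 * 8.2857762e+33 / (3e8)^2 = 1.229e+07

1.229e+07 m


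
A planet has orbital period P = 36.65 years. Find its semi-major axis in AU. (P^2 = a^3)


a = P^(2/3) = 36.65^(2/3) = 11.0336

11.0336 AU


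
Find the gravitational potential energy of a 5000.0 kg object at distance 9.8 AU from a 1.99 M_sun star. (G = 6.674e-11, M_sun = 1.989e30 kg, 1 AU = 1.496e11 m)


M = 1.99 * 1.989e30 kg = 3.95811e+30 kg; r = 9.8 AU * 1.496e11 m/AU = 1.46608e+12 m. U = -GM*m/r = -(6.674e-11 * 3.95811e+30 * 5000.0) / 1.46608e+12 = -9.009e+11

-9.009e+11 J


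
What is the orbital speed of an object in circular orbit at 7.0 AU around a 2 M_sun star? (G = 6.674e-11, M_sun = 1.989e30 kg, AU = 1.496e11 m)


v = sqrt(GM/r) = sqrt(6.674e-11 * 3.978e+30 / 1.047e+12) = 15922.4786

15922.4786 m/s


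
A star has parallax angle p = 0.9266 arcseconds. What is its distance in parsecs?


d = 1/p = 1/0.9266 = 1.0792

1.0792 pc


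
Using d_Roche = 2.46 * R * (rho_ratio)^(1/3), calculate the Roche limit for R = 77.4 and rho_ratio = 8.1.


d_Roche = 2.46 * 77.4 * 8.1^(1/3) = 382.3881

382.3881


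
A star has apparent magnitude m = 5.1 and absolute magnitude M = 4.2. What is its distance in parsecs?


d = 10^((m - M + 5)/5) = 10^((5.1 - 4.2 + 5)/5) = 15.1356

15.1356 pc


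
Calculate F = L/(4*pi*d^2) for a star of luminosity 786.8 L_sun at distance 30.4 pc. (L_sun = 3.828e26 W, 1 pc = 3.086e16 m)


F = L / (4*pi*d^2) = 3.012e+29 / (4*pi*(9.381e+17)^2) = 2.723e-08

2.723e-08 W/m^2


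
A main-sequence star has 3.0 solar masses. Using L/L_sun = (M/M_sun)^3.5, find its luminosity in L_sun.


L/L_sun = (M/M_sun)^3.5 = 3.0^3.5 = 46.7654

46.7654 L_sun


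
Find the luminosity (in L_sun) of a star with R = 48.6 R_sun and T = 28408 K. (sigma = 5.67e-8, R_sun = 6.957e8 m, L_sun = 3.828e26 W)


R = 48.6 * 6.957e8 m = 3.381102e+10 m. L = 4*pi*R^2*sigma*T^4 = 4*pi*(3.381102e+10)^2 * 5.67e-8 * 28408^4 = 5.304837749e+32 W. L/L_sun = 5.304837749e+32 / 3.828e26 = 1.386e+06

1.386e+06 L_sun


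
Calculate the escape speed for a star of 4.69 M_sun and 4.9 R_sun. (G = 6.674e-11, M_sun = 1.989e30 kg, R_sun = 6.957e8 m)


M = 4.69 * 1.989e30 kg = 9.32841e+30 kg; R = 4.9 * 6.957e8 m = 3.40893e+09 m. v_esc = sqrt(2GM/R) = sqrt(2 * 6.674e-11 * 9.32841e+30 / 3.40893e+09) = 604369.9607

604369.9607 m/s


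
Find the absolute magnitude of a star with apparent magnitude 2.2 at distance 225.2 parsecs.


M = m - 5*log10(d) + 5 = 2.2 - 5*log10(225.2) + 5 = -4.5628

-4.5628


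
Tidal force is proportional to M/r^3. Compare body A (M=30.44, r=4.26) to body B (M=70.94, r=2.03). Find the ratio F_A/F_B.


Ratio = (M1/r1^3) / (M2/r2^3) = (30.44/4.26^3) / (70.94/2.03^3) = 0.0464

0.0464


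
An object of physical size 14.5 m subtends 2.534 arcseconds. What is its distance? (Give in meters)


D = size / theta_rad, theta_rad = 2.534 * pi/(180*3600) = 1.229e-05, D = 1.180e+06

1.180e+06 m


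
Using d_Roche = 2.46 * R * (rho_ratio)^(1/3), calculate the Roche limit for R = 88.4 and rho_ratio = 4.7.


d_Roche = 2.46 * 88.4 * 4.7^(1/3) = 364.2671

364.2671


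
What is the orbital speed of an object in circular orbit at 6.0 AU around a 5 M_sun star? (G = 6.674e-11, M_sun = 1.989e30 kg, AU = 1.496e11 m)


v = sqrt(GM/r) = sqrt(6.674e-11 * 9.945e+30 / 8.976e+11) = 27192.809

27192.809 m/s
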